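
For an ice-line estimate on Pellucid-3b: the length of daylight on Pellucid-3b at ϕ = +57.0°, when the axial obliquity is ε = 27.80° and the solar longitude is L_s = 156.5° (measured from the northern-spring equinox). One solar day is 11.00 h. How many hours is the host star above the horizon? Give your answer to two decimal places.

Solar declination: sin δ = sin ε · sin L_s = sin 27.80° × sin 156.5° = 0.18597, so δ = +10.718°.
cos h₀ = −tan ϕ · tan δ = −tan(+57.0°) × tan(+10.718°) = -0.2915, so h₀ = 1.8665 rad = 106.95°.
Daylight = 2h₀/(2π) × 11.00 h = (1.8665/π) × 11.00 = 6.54 h.

6.54 h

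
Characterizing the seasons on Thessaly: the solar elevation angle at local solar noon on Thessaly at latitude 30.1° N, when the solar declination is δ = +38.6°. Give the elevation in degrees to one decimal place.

81.5°

At local noon the hour angle is zero, so the zenith angle equals |ϕ − δ| = |+30.1° − (+38.600°)| = 8.500°.
Elevation = 90° − 8.500° = 81.5°.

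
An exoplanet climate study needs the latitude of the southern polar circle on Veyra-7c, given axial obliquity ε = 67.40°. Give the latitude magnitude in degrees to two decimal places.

22.60°

The polar circle is the lowest latitude that experiences at least one full rotation of continuous darkness at the northern-summer solstice; it lies at |φ| = 90° − ε = 90° − 67.40° = 22.60°.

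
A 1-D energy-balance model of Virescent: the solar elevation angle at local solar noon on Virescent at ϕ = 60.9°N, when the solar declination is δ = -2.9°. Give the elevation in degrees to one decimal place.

At local noon the hour angle is zero, so the zenith angle equals |ϕ − δ| = |+60.9° − (-2.900°)| = 63.800°.
Elevation = 90° − 63.800° = 26.2°.

26.2°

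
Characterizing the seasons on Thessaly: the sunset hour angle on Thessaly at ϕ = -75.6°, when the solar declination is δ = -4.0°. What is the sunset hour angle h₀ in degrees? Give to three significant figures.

cos h₀ = −tan ϕ · tan δ = −tan(-75.6°) × tan(-4.000°) = -0.2723, so h₀ = 1.8466 rad = 105.80°.

h₀ = 106°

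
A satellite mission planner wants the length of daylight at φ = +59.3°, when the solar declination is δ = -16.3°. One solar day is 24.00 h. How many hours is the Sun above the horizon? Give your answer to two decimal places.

cos H₀ = −tan φ · tan δ = −tan(+59.3°) × tan(-16.300°) = 0.4925, so H₀ = 1.0558 rad = 60.50°.
Daylight = 2H₀/(2π) × 24.00 h = (1.0558/π) × 24.00 = 8.07 h.

8.07 h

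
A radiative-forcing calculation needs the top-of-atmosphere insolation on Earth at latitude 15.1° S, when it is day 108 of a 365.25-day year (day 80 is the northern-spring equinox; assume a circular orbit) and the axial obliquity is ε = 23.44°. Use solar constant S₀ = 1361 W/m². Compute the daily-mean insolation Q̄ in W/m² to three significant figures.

Solar longitude: λ_s = 360° × (108 − 80)/365.25 = 27.598°.
sin δ = sin 23.44° × sin 27.598° = 0.18428, so δ = +10.619°.
cos H₀ = −tan(-15.1°) tan(+10.619°) = 0.0506, H₀ = 1.5202 rad.
Bracket: H₀ sin φ sin δ + cos φ cos δ sin H₀ = 1.5202×-0.26050×0.18428 + 0.96547×0.98287×0.99872 = -0.072977 + 0.947717 = 0.874740.
Q̄ = (S₀/π) × [bracket] = (1361/π) × 0.874740 = 379.0 W/m².

Q̄ ≈ 379 W/m²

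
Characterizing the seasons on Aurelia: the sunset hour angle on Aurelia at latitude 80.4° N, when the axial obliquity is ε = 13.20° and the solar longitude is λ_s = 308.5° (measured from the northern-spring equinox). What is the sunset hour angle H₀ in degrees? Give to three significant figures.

H₀ = 0.00°

Solar declination: sin δ = sin ε · sin λ_s = sin 13.20° × sin 308.5° = -0.17871, so δ = -10.295°.
cos H₀ = −tan φ · tan δ = 1.0739 ≥ 1, so the host star never rises (polar night) and H₀ = 0.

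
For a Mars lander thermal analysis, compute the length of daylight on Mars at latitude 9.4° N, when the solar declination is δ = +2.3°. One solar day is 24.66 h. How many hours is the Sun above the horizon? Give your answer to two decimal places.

12.38 h

cos h₀ = −tan ϕ · tan δ = −tan(+9.4°) × tan(+2.300°) = -0.0066, so h₀ = 1.5774 rad = 90.38°.
Daylight = 2h₀/(2π) × 24.66 h = (1.5774/π) × 24.66 = 12.38 h.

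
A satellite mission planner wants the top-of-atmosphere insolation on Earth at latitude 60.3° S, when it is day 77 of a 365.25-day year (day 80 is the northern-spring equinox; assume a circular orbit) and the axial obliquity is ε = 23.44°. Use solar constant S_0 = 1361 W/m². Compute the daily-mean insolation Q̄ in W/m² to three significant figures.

Q̄ ≈ 227 W/m²

Solar longitude: L_s = 360° × (77 − 80)/365.25 = -2.957°, i.e. -2.957° + 360° = 357.043°.
sin δ = sin 23.44° × sin 357.043° = -0.02052, so δ = -1.176°.
cos h₀ = −tan(-60.3°) tan(-1.176°) = -0.0360, h₀ = 1.6068 rad.
Bracket: h₀ sin ϕ sin δ + cos ϕ cos δ sin h₀ = 1.6068×-0.86863×-0.02052 + 0.49546×0.99979×0.99935 = 0.028640 + 0.495034 = 0.523674.
Q̄ = (S_0/π) × [bracket] = (1361/π) × 0.523674 = 226.9 W/m².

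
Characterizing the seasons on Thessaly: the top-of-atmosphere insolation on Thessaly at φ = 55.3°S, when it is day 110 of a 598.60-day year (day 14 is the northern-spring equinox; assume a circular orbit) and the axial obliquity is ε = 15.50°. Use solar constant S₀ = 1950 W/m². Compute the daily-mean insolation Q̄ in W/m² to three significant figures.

Q̄ ≈ 183 W/m²

Solar longitude: λ_s = 360° × (110 − 14)/598.60 = 57.735°.
sin δ = sin 15.50° × sin 57.735° = 0.22597, so δ = +13.060°.
cos H₀ = −tan(-55.3°) tan(+13.060°) = 0.3350, H₀ = 1.2292 rad.
Bracket: H₀ sin φ sin δ + cos φ cos δ sin H₀ = 1.2292×-0.82214×0.22597 + 0.56928×0.97413×0.94221 = -0.228360 + 0.522505 = 0.294145.
Q̄ = (S₀/π) × [bracket] = (1950/π) × 0.294145 = 182.6 W/m².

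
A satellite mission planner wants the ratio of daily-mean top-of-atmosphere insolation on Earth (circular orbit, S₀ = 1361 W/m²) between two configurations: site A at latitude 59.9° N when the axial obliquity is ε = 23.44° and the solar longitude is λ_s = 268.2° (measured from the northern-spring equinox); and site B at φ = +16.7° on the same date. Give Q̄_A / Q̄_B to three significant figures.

Q̄_A / Q̄_B ≈ 0.0789

— Configuration A (φ=+59.9°):
Solar declination: sin δ = sin ε · sin λ_s = sin 23.44° × sin 268.2° = -0.39759, so δ = -23.428°.
cos H₀ = −tan(+59.9°) tan(-23.428°) = 0.7475, H₀ = 0.7265 rad.
Bracket: H₀ sin φ sin δ + cos φ cos δ sin H₀ = 0.7265×0.86515×-0.39759 + 0.50151×0.91756×0.66426 = -0.249898 + 0.305670 = 0.055772.
Q̄ = (S₀/π) × [bracket] = (1361/π) × 0.055772 = 24.162 W/m².
— Configuration B (φ=+16.7°):
cos H₀ = −tan(+16.7°) tan(-23.428°) = 0.1300, H₀ = 1.4404 rad.
Bracket: H₀ sin φ sin δ + cos φ cos δ sin H₀ = 1.4404×0.28736×-0.39759 + 0.95782×0.91756×0.99151 = -0.164568 + 0.871396 = 0.706828.
Q̄ = (S₀/π) × [bracket] = (1361/π) × 0.706828 = 306.21 W/m².
Ratio Q̄_A / Q̄_B = 24.162 / 306.21 = 0.07891.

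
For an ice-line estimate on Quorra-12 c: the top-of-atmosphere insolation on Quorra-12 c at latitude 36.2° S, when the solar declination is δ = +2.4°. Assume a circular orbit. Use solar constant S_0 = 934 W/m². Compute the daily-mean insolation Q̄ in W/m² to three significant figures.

Q̄ ≈ 228 W/m²

cos h₀ = −tan(-36.2°) tan(+2.400°) = 0.0307, h₀ = 1.5401 rad.
Bracket: h₀ sin ϕ sin δ + cos ϕ cos δ sin h₀ = 1.5401×-0.59061×0.04188 + 0.80696×0.99912×0.99953 = -0.038094 + 0.805871 = 0.767777.
Q̄ = (S_0/π) × [bracket] = (934/π) × 0.767777 = 228.3 W/m².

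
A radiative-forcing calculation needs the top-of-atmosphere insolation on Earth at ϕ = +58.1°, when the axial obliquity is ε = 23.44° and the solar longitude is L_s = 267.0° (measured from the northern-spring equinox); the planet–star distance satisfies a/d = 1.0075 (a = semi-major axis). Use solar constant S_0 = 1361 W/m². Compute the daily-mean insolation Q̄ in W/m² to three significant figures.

Solar declination: sin δ = sin ε · sin L_s = sin 23.44° × sin 267.0° = -0.39724, so δ = -23.406°.
cos h₀ = −tan(+58.1°) tan(-23.406°) = 0.6954, h₀ = 0.8018 rad.
Bracket: h₀ sin ϕ sin δ + cos ϕ cos δ sin h₀ = 0.8018×0.84897×-0.39724 + 0.52844×0.91771×0.71860 = -0.270403 + 0.348488 = 0.078085.
Inverse-square distance factor (a/d)² = 1.0075² = 1.015056.
Q̄ = (S_0/π) × 1.015056 × [bracket] = (1361/π) × 1.015056 × 0.078085 = 34.34 W/m².

Q̄ ≈ 34.3 W/m²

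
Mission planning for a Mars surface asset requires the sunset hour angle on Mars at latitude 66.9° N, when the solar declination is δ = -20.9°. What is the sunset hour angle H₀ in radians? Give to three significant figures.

cos H₀ = −tan φ · tan δ = −tan(+66.9°) × tan(-20.900°) = 0.8953, so H₀ = 0.4618 rad = 26.46°.

H₀ = 0.462 rad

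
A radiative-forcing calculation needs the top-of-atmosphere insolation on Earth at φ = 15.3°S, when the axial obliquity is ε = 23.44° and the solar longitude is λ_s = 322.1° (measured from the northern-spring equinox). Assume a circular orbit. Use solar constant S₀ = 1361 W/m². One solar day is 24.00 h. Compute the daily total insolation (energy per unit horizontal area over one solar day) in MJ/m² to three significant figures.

38.9 MJ/m²

Solar declination: sin δ = sin ε · sin λ_s = sin 23.44° × sin 322.1° = -0.24436, so δ = -14.144°.
cos H₀ = −tan(-15.3°) tan(-14.144°) = -0.0689, H₀ = 1.6398 rad.
Bracket: H₀ sin φ sin δ + cos φ cos δ sin H₀ = 1.6398×-0.26387×-0.24436 + 0.96456×0.96969×0.99762 = 0.105733 + 0.933098 = 1.038831.
Q̄ = (S₀/π) × [bracket] = (1361/π) × 1.038831 = 450.04 W/m².
Daily total = Q̄ × 24.00 h × 3600 s/h = 450.04 × 24.00 × 3600 / 10⁶ = 38.88 MJ/m².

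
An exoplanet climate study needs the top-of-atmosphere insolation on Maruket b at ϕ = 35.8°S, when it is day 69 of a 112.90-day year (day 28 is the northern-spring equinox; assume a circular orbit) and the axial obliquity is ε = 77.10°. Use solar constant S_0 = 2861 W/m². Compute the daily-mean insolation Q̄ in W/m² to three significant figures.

Solar longitude: L_s = 360° × (69 − 28)/112.90 = 130.735°.
sin δ = sin 77.10° × sin 130.735° = 0.73861, so δ = +47.613°.
cos h₀ = −tan(-35.8°) tan(+47.613°) = 0.7902, h₀ = 0.6597 rad.
Bracket: h₀ sin ϕ sin δ + cos ϕ cos δ sin h₀ = 0.6597×-0.58496×0.73861 + 0.81106×0.67413×0.61285 = -0.285028 + 0.335082 = 0.050054.
Q̄ = (S_0/π) × [bracket] = (2861/π) × 0.050054 = 45.58 W/m².

Q̄ ≈ 45.6 W/m²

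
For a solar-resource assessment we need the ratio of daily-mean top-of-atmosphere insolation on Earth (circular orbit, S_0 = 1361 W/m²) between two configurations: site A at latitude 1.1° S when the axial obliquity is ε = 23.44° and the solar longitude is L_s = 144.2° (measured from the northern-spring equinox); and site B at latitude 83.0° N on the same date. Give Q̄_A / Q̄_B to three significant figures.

— Configuration A (ϕ=-1.1°):
Solar declination: sin δ = sin ε · sin L_s = sin 23.44° × sin 144.2° = 0.23269, so δ = +13.455°.
cos h₀ = −tan(-1.1°) tan(+13.455°) = 0.0046, h₀ = 1.5662 rad.
Bracket: h₀ sin ϕ sin δ + cos ϕ cos δ sin h₀ = 1.5662×-0.01920×0.23269 + 0.99982×0.97255×0.99999 = -0.006997 + 0.972365 = 0.965368.
Q̄ = (S_0/π) × [bracket] = (1361/π) × 0.965368 = 418.22 W/m².
— Configuration B (ϕ=+83.0°):
cos h₀ = −tan(+83.0°) tan(+13.455°) = -1.9486 ≤ −1 ⇒ polar day, h₀ = π.
Bracket: h₀ sin ϕ sin δ + cos ϕ cos δ sin h₀ = 3.1416×0.99255×0.23269 + 0.12187×0.97255×0.00000 = 0.725573 + 0.000000 = 0.725573.
Q̄ = (S_0/π) × [bracket] = (1361/π) × 0.725573 = 314.33 W/m².
Ratio Q̄_A / Q̄_B = 418.22 / 314.33 = 1.331.

Q̄_A / Q̄_B ≈ 1.33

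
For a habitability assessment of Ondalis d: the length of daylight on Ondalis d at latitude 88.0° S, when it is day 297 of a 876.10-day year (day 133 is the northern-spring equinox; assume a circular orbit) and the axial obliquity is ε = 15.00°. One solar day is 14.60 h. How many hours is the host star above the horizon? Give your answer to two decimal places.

0.00 h

Solar longitude: λ_s = 360° × (297 − 133)/876.10 = 67.390°.
sin δ = sin 15.00° × sin 67.390° = 0.23893, so δ = +13.823°.
cos H₀ = −tan φ · tan δ = 7.0460 ≥ 1, so the host star never rises (polar night) and H₀ = 0.
Daylight = 2H₀/(2π) × 14.60 h = (0.0000/π) × 14.60 = 0.00 h.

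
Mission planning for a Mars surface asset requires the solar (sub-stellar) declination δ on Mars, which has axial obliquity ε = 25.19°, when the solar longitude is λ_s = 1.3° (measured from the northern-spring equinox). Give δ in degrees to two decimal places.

δ = +0.55°

sin δ = sin ε · sin λ_s = sin 25.19° × sin 1.3° = 0.009656.
δ = arcsin(0.009656) = +0.55°.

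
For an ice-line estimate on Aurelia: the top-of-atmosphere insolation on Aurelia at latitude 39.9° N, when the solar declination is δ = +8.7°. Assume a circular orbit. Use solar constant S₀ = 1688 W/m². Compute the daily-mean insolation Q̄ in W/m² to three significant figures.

Q̄ ≈ 493 W/m²

cos H₀ = −tan(+39.9°) tan(+8.700°) = -0.1279, H₀ = 1.6991 rad.
Bracket: H₀ sin φ sin δ + cos φ cos δ sin H₀ = 1.6991×0.64145×0.15126 + 0.76717×0.98849×0.99178 = 0.164856 + 0.752106 = 0.916962.
Q̄ = (S₀/π) × [bracket] = (1688/π) × 0.916962 = 492.7 W/m².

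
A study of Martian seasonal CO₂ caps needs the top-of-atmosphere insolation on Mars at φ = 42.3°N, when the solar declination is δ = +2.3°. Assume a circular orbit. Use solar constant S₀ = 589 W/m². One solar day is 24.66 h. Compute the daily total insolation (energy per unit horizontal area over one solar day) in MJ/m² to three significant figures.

cos H₀ = −tan(+42.3°) tan(+2.300°) = -0.0365, H₀ = 1.6074 rad.
Bracket: H₀ sin φ sin δ + cos φ cos δ sin H₀ = 1.6074×0.67301×0.04013 + 0.73963×0.99919×0.99933 = 0.043412 + 0.738536 = 0.781948.
Q̄ = (S₀/π) × [bracket] = (589/π) × 0.781948 = 146.60 W/m².
Daily total = Q̄ × 24.66 h × 3600 s/h = 146.60 × 24.66 × 3600 / 10⁶ = 13.01 MJ/m².

13.0 MJ/m²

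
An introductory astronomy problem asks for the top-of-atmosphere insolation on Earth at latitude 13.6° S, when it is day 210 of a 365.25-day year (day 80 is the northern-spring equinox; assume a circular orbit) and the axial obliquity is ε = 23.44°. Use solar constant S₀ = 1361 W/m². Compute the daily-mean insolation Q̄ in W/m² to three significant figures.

Q̄ ≈ 351 W/m²

Solar longitude: λ_s = 360° × (210 − 80)/365.25 = 128.131°.
sin δ = sin 23.44° × sin 128.131° = 0.31290, so δ = +18.234°.
cos H₀ = −tan(-13.6°) tan(+18.234°) = 0.0797, H₀ = 1.4910 rad.
Bracket: H₀ sin φ sin δ + cos φ cos δ sin H₀ = 1.4910×-0.23514×0.31290 + 0.97196×0.94979×0.99682 = -0.109701 + 0.920222 = 0.810521.
Q̄ = (S₀/π) × [bracket] = (1361/π) × 0.810521 = 351.1 W/m².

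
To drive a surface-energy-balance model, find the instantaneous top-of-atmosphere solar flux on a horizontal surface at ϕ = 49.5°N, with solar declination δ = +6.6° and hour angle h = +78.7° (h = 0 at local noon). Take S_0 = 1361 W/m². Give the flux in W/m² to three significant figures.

291 W/m²

cos θ_z = sin ϕ sin δ + cos ϕ cos δ cos h = 0.087399 + 0.126413 = 0.213812.
Flux = S_0 · cos θ_z = 1361 × 0.213812 = 291.0 W/m².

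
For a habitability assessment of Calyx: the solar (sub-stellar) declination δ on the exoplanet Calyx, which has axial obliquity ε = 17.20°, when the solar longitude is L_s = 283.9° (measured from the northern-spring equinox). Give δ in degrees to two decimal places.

sin δ = sin ε · sin L_s = sin 17.20° × sin 283.9° = -0.287049.
δ = arcsin(-0.287049) = -16.68°.

δ = -16.68°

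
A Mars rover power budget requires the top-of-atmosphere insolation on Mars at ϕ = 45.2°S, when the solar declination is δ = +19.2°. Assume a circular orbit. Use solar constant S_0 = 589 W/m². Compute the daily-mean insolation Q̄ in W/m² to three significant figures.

cos h₀ = −tan(-45.2°) tan(+19.200°) = 0.3507, h₀ = 1.2125 rad.
Bracket: h₀ sin ϕ sin δ + cos ϕ cos δ sin h₀ = 1.2125×-0.70957×0.32887 + 0.70463×0.94438×0.93650 = -0.282944 + 0.623183 = 0.340239.
Q̄ = (S_0/π) × [bracket] = (589/π) × 0.340239 = 63.79 W/m².

Q̄ ≈ 63.8 W/m²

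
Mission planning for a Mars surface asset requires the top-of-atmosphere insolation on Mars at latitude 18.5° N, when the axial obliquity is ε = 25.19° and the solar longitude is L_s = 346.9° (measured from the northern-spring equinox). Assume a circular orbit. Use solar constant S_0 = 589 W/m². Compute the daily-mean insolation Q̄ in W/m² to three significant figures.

Solar declination: sin δ = sin ε · sin L_s = sin 25.19° × sin 346.9° = -0.09647, so δ = -5.536°.
cos h₀ = −tan(+18.5°) tan(-5.536°) = 0.0324, h₀ = 1.5384 rad.
Bracket: h₀ sin ϕ sin δ + cos ϕ cos δ sin h₀ = 1.5384×0.31730×-0.09647 + 0.94832×0.99534×0.99947 = -0.047090 + 0.943401 = 0.896311.
Q̄ = (S_0/π) × [bracket] = (589/π) × 0.896311 = 168.0 W/m².

Q̄ ≈ 168 W/m²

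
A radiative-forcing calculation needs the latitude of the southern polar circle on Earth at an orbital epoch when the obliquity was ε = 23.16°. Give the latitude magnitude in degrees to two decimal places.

The polar circle is the lowest latitude that experiences at least one full rotation of continuous darkness at the northern-summer solstice; it lies at |ϕ| = 90° − ε = 90° − 23.16° = 66.84°.

66.84°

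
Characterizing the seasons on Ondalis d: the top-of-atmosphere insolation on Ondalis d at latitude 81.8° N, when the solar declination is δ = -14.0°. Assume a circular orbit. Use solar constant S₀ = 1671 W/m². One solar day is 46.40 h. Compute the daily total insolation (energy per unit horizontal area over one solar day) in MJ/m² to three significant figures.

cos H₀ = −tan(+81.8°) tan(-14.000°) = 1.7302 ≥ 1 ⇒ polar night, H₀ = 0 and Q̄ = 0.
Daily total = Q̄ × 46.40 h × 3600 s/h = 0.00 MJ/m².

0.00 MJ/m²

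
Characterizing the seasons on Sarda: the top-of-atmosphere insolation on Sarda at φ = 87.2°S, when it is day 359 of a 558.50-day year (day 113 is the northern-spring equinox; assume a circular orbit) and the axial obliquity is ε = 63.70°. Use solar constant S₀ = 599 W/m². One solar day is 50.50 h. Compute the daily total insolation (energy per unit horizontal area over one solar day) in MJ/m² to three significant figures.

0.00 MJ/m²

Solar longitude: λ_s = 360° × (359 − 113)/558.50 = 158.568°.
sin δ = sin 63.70° × sin 158.568° = 0.32758, so δ = +19.122°.
cos H₀ = −tan(-87.2°) tan(+19.122°) = 7.0890 ≥ 1 ⇒ polar night, H₀ = 0 and Q̄ = 0.
Daily total = Q̄ × 50.50 h × 3600 s/h = 0.00 MJ/m².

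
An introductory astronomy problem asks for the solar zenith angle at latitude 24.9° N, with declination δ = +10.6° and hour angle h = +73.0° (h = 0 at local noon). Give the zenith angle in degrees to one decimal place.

cos θ_z = sin ϕ sin δ + cos ϕ cos δ cos h = 0.077450 + 0.260669 = 0.338119.
θ_z = arccos(0.338119) = 70.2°.

θ_z = 70.2°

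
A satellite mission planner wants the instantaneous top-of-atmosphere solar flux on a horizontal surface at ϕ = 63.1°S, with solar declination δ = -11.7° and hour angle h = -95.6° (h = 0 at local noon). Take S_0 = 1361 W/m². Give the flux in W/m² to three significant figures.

cos θ_z = sin ϕ sin δ + cos ϕ cos δ cos h = 0.180845 + -0.043233 = 0.137612.
Flux = S_0 · cos θ_z = 1361 × 0.137612 = 187.3 W/m².

187 W/m²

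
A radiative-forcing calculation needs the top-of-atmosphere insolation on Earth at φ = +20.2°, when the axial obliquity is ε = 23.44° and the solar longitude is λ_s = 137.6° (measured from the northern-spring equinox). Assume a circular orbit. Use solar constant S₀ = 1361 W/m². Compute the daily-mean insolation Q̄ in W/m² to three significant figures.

Q̄ ≈ 457 W/m²

Solar declination: sin δ = sin ε · sin λ_s = sin 23.44° × sin 137.6° = 0.26823, so δ = +15.559°.
cos H₀ = −tan(+20.2°) tan(+15.559°) = -0.1024, H₀ = 1.6734 rad.
Bracket: H₀ sin φ sin δ + cos φ cos δ sin H₀ = 1.6734×0.34530×0.26823 + 0.93849×0.96335×0.99474 = 0.154990 + 0.899339 = 1.054329.
Q̄ = (S₀/π) × [bracket] = (1361/π) × 1.054329 = 456.8 W/m².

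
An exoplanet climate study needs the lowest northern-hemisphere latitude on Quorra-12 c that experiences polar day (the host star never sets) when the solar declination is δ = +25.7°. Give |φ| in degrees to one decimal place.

Polar day requires cos H₀ = −tan φ tan δ ≤ −1, i.e. tan φ tan δ ≥ 1.
The boundary is |tan φ| · |tan δ| = 1, so |φ| = 90° − |δ| = 90° − 25.7° = 64.3° in the northern hemisphere.

|φ| = 64.3°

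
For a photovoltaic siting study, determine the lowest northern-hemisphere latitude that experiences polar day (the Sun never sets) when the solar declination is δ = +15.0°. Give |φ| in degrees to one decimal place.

Polar day requires cos H₀ = −tan φ tan δ ≤ −1, i.e. tan φ tan δ ≥ 1.
The boundary is |tan φ| · |tan δ| = 1, so |φ| = 90° − |δ| = 90° − 15.0° = 75.0° in the northern hemisphere.

|φ| = 75.0°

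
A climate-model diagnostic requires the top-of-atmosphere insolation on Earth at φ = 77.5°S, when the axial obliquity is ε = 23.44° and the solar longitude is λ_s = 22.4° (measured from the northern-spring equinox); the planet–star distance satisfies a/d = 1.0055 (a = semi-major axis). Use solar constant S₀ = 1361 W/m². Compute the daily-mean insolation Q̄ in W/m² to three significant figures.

Solar declination: sin δ = sin ε · sin λ_s = sin 23.44° × sin 22.4° = 0.15159, so δ = +8.719°.
cos H₀ = −tan(-77.5°) tan(+8.719°) = 0.6918, H₀ = 0.8069 rad.
Bracket: H₀ sin φ sin δ + cos φ cos δ sin H₀ = 0.8069×-0.97630×0.15159 + 0.21644×0.98844×0.72214 = -0.119419 + 0.154493 = 0.035074.
Inverse-square distance factor (a/d)² = 1.0055² = 1.011030.
Q̄ = (S₀/π) × 1.011030 × [bracket] = (1361/π) × 1.011030 × 0.035074 = 15.36 W/m².

Q̄ ≈ 15.4 W/m²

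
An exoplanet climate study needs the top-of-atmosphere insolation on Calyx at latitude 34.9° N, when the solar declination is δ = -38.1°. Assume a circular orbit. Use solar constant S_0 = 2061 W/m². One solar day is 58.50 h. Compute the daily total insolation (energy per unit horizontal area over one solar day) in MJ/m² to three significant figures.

26.3 MJ/m²

cos h₀ = −tan(+34.9°) tan(-38.100°) = 0.5470, h₀ = 0.9920 rad.
Bracket: h₀ sin ϕ sin δ + cos ϕ cos δ sin h₀ = 0.9920×0.57215×-0.61704 + 0.82015×0.78694×0.83714 = -0.350215 + 0.540298 = 0.190083.
Q̄ = (S_0/π) × [bracket] = (2061/π) × 0.190083 = 124.70 W/m².
Daily total = Q̄ × 58.50 h × 3600 s/h = 124.70 × 58.50 × 3600 / 10⁶ = 26.26 MJ/m².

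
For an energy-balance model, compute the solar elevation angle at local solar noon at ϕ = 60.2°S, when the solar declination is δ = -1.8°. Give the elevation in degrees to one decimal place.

31.6°

At local noon the hour angle is zero, so the zenith angle equals |ϕ − δ| = |-60.2° − (-1.800°)| = 58.400°.
Elevation = 90° − 58.400° = 31.6°.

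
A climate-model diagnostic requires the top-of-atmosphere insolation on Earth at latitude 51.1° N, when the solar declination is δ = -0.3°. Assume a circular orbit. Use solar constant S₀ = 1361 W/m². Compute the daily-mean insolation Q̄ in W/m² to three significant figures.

cos H₀ = −tan(+51.1°) tan(-0.300°) = 0.0065, H₀ = 1.5643 rad.
Bracket: H₀ sin φ sin δ + cos φ cos δ sin H₀ = 1.5643×0.77824×-0.00524 + 0.62796×0.99999×0.99998 = -0.006379 + 0.627941 = 0.621562.
Q̄ = (S₀/π) × [bracket] = (1361/π) × 0.621562 = 269.3 W/m².

Q̄ ≈ 269 W/m²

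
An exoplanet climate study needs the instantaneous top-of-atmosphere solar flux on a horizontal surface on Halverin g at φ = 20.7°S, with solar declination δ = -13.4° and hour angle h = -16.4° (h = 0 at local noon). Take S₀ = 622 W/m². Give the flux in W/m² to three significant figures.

594 W/m²

cos θ_z = sin φ sin δ + cos φ cos δ cos h = 0.081917 + 0.872954 = 0.954871.
Flux = S₀ · cos θ_z = 622 × 0.954871 = 593.9 W/m².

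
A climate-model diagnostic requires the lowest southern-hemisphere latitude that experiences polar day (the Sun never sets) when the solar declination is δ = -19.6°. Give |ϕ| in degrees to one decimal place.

|ϕ| = 70.4°

Polar day requires cos h₀ = −tan ϕ tan δ ≤ −1, i.e. tan ϕ tan δ ≥ 1.
The boundary is |tan ϕ| · |tan δ| = 1, so |ϕ| = 90° − |δ| = 90° − 19.6° = 70.4° in the southern hemisphere.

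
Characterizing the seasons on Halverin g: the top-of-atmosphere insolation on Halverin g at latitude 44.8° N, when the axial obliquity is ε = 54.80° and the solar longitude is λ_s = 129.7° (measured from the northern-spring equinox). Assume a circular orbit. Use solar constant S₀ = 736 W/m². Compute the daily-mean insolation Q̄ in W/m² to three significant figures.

Q̄ ≈ 337 W/m²

Solar declination: sin δ = sin ε · sin λ_s = sin 54.80° × sin 129.7° = 0.62871, so δ = +38.955°.
cos H₀ = −tan(+44.8°) tan(+38.955°) = -0.8029, H₀ = 2.5029 rad.
Bracket: H₀ sin φ sin δ + cos φ cos δ sin H₀ = 2.5029×0.70463×0.62871 + 0.70957×0.77764×0.59616 = 1.108805 + 0.328955 = 1.437760.
Q̄ = (S₀/π) × [bracket] = (736/π) × 1.437760 = 336.8 W/m².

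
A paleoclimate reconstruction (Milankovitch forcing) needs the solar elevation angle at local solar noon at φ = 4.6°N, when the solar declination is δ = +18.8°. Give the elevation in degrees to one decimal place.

75.8°

At local noon the hour angle is zero, so the zenith angle equals |φ − δ| = |+4.6° − (+18.800°)| = 14.200°.
Elevation = 90° − 14.200° = 75.8°.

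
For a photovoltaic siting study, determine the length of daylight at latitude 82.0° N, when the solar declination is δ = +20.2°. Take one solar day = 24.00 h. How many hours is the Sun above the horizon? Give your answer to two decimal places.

Sunrise equation: cos H₀ = −tan φ · tan δ = -2.6179 ≤ −1, so the Sun never sets (polar day) and H₀ = π.
Daylight = 2H₀/(2π) × 24.00 h = (3.1416/π) × 24.00 = 24.00 h.

24.00 h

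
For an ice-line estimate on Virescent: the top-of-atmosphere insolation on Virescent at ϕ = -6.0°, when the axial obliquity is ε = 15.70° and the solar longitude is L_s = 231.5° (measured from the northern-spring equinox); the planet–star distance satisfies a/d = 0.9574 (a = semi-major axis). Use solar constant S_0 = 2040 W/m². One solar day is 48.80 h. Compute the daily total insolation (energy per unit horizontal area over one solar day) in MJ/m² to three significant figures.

105 MJ/m²

Solar declination: sin δ = sin ε · sin L_s = sin 15.70° × sin 231.5° = -0.21177, so δ = -12.226°.
cos h₀ = −tan(-6.0°) tan(-12.226°) = -0.0228, h₀ = 1.5936 rad.
Bracket: h₀ sin ϕ sin δ + cos ϕ cos δ sin h₀ = 1.5936×-0.10453×-0.21177 + 0.99452×0.97732×0.99974 = 0.035276 + 0.971712 = 1.006988.
Inverse-square distance factor (a/d)² = 0.9574² = 0.916615.
Q̄ = (S_0/π) × 0.916615 × [bracket] = (2040/π) × 0.916615 × 1.006988 = 599.37 W/m².
Daily total = Q̄ × 48.80 h × 3600 s/h = 599.37 × 48.80 × 3600 / 10⁶ = 105.3 MJ/m².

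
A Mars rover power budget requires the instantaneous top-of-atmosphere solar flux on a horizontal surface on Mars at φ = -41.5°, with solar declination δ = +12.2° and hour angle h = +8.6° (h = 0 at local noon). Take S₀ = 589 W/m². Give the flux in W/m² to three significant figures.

344 W/m²

cos θ_z = sin φ sin δ + cos φ cos δ cos h = -0.140028 + 0.723810 = 0.583782.
Flux = S₀ · cos θ_z = 589 × 0.583782 = 343.8 W/m².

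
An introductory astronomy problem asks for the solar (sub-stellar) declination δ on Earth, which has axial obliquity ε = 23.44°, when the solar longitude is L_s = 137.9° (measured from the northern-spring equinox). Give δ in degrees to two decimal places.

sin δ = sin ε · sin L_s = sin 23.44° × sin 137.9° = 0.266688.
δ = arcsin(0.266688) = +15.47°.

δ = +15.47°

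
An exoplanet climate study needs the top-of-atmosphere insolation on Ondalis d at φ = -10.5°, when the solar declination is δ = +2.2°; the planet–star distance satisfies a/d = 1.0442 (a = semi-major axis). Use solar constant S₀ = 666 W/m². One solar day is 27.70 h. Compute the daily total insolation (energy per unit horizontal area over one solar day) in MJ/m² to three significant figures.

22.4 MJ/m²

cos H₀ = −tan(-10.5°) tan(+2.200°) = 0.0071, H₀ = 1.5637 rad.
Bracket: H₀ sin φ sin δ + cos φ cos δ sin H₀ = 1.5637×-0.18224×0.03839 + 0.98325×0.99926×0.99997 = -0.010940 + 0.982493 = 0.971553.
Inverse-square distance factor (a/d)² = 1.0442² = 1.090354.
Q̄ = (S₀/π) × 1.090354 × [bracket] = (666/π) × 1.090354 × 0.971553 = 224.57 W/m².
Daily total = Q̄ × 27.70 h × 3600 s/h = 224.57 × 27.70 × 3600 / 10⁶ = 22.39 MJ/m².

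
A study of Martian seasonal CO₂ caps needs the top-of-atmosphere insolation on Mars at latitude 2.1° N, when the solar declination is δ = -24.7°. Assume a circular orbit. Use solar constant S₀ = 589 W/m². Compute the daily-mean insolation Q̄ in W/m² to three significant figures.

cos H₀ = −tan(+2.1°) tan(-24.700°) = 0.0169, H₀ = 1.5539 rad.
Bracket: H₀ sin φ sin δ + cos φ cos δ sin H₀ = 1.5539×0.03664×-0.41787 + 0.99933×0.90851×0.99986 = -0.023791 + 0.907774 = 0.883983.
Q̄ = (S₀/π) × [bracket] = (589/π) × 0.883983 = 165.7 W/m².

Q̄ ≈ 166 W/m²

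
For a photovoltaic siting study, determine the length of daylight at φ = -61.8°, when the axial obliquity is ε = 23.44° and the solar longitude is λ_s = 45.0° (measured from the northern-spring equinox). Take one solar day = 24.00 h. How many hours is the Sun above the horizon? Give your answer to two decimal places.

7.58 h

Solar declination: sin δ = sin ε · sin λ_s = sin 23.44° × sin 45.0° = 0.28128, so δ = +16.337°.
cos H₀ = −tan φ · tan δ = −tan(-61.8°) × tan(+16.337°) = 0.5467, so H₀ = 0.9924 rad = 56.86°.
Daylight = 2H₀/(2π) × 24.00 h = (0.9924/π) × 24.00 = 7.58 h.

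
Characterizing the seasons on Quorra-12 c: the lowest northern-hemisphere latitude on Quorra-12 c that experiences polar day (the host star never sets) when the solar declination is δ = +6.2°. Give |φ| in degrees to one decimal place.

Polar day requires cos H₀ = −tan φ tan δ ≤ −1, i.e. tan φ tan δ ≥ 1.
The boundary is |tan φ| · |tan δ| = 1, so |φ| = 90° − |δ| = 90° − 6.2° = 83.8° in the northern hemisphere.

|φ| = 83.8°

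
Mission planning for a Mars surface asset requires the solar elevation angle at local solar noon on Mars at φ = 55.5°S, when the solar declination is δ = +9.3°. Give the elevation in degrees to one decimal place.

25.2°

At local noon the hour angle is zero, so the zenith angle equals |φ − δ| = |-55.5° − (+9.300°)| = 64.800°.
Elevation = 90° − 64.800° = 25.2°.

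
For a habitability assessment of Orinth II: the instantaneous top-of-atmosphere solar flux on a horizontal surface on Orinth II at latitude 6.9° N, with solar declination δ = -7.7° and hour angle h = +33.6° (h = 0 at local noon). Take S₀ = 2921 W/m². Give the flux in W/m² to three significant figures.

2.35e+03 W/m²

cos θ_z = sin φ sin δ + cos φ cos δ cos h = -0.016097 + 0.819433 = 0.803336.
Flux = S₀ · cos θ_z = 2921 × 0.803336 = 2347 W/m².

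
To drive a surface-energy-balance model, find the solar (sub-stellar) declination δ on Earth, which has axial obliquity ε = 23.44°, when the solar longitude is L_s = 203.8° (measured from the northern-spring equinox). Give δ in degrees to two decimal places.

δ = -9.24°

sin δ = sin ε · sin L_s = sin 23.44° × sin 203.8° = -0.160526.
δ = arcsin(-0.160526) = -9.24°.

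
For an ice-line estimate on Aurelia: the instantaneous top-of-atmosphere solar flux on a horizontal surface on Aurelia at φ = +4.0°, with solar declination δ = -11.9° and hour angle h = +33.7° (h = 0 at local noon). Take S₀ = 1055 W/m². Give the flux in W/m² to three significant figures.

842 W/m²

cos θ_z = sin φ sin δ + cos φ cos δ cos h = -0.014384 + 0.812092 = 0.797708.
Flux = S₀ · cos θ_z = 1055 × 0.797708 = 841.6 W/m².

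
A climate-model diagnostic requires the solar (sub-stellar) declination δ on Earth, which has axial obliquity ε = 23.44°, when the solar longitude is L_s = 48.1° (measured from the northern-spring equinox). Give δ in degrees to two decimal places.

δ = +17.22°

sin δ = sin ε · sin L_s = sin 23.44° × sin 48.1° = 0.296079.
δ = arcsin(0.296079) = +17.22°.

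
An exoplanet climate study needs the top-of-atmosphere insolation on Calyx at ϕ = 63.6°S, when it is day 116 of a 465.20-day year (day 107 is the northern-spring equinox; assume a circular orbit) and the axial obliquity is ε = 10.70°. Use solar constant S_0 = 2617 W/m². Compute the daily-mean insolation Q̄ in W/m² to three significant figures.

Q̄ ≈ 344 W/m²

Solar longitude: L_s = 360° × (116 − 107)/465.20 = 6.965°.
sin δ = sin 10.70° × sin 6.965° = 0.02251, so δ = +1.290°.
cos h₀ = −tan(-63.6°) tan(+1.290°) = 0.0454, h₀ = 1.5254 rad.
Bracket: h₀ sin ϕ sin δ + cos ϕ cos δ sin h₀ = 1.5254×-0.89571×0.02251 + 0.44464×0.99975×0.99897 = -0.030756 + 0.444071 = 0.413315.
Q̄ = (S_0/π) × [bracket] = (2617/π) × 0.413315 = 344.3 W/m².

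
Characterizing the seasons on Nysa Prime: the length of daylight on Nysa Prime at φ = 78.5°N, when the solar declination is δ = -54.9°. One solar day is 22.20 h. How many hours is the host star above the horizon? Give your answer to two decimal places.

0.00 h

cos H₀ = −tan φ · tan δ = 6.9936 ≥ 1, so the host star never rises (polar night) and H₀ = 0.
Daylight = 2H₀/(2π) × 22.20 h = (0.0000/π) × 22.20 = 0.00 h.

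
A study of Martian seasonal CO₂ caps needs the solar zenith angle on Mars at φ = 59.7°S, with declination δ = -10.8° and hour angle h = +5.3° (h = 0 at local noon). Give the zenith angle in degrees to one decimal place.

θ_z = 49.1°

cos θ_z = sin φ sin δ + cos φ cos δ cos h = 0.161784 + 0.493472 = 0.655256.
θ_z = arccos(0.655256) = 49.1°.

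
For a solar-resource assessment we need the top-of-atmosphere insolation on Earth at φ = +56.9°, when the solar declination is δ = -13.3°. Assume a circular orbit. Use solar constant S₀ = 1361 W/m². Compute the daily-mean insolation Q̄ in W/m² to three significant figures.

Q̄ ≈ 114 W/m²

cos H₀ = −tan(+56.9°) tan(-13.300°) = 0.3626, H₀ = 1.1997 rad.
Bracket: H₀ sin φ sin δ + cos φ cos δ sin H₀ = 1.1997×0.83772×-0.23005 + 0.54610×0.97318×0.93194 = -0.231203 + 0.495283 = 0.264080.
Q̄ = (S₀/π) × [bracket] = (1361/π) × 0.264080 = 114.4 W/m².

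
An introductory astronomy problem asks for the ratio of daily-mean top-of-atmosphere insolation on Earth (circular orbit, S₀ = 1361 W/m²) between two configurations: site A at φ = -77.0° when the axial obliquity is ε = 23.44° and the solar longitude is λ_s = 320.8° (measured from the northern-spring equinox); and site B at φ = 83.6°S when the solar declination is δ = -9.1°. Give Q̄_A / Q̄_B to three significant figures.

— Configuration A (φ=-77.0°):
Solar declination: sin δ = sin ε · sin λ_s = sin 23.44° × sin 320.8° = -0.25141, so δ = -14.561°.
cos H₀ = −tan(-77.0°) tan(-14.561°) = -1.1251 ≤ −1 ⇒ polar day, H₀ = π.
Bracket: H₀ sin φ sin δ + cos φ cos δ sin H₀ = 3.1416×-0.97437×-0.25141 + 0.22495×0.96788×0.00000 = 0.769586 + 0.000000 = 0.769586.
Q̄ = (S₀/π) × [bracket] = (1361/π) × 0.769586 = 333.40 W/m².
— Configuration B (φ=-83.6°):
cos H₀ = −tan(-83.6°) tan(-9.100°) = -1.4280 ≤ −1 ⇒ polar day, H₀ = π.
Bracket: H₀ sin φ sin δ + cos φ cos δ sin H₀ = 3.1416×-0.99377×-0.15816 + 0.11147×0.98741×0.00000 = 0.493780 + 0.000000 = 0.493780.
Q̄ = (S₀/π) × [bracket] = (1361/π) × 0.493780 = 213.92 W/m².
Ratio Q̄_A / Q̄_B = 333.40 / 213.92 = 1.559.

Q̄_A / Q̄_B ≈ 1.56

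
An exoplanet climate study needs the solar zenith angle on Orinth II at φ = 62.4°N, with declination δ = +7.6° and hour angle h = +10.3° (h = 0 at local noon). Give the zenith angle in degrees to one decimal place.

cos θ_z = sin φ sin δ + cos φ cos δ cos h = 0.117206 + 0.451826 = 0.569032.
θ_z = arccos(0.569032) = 55.3°.

θ_z = 55.3°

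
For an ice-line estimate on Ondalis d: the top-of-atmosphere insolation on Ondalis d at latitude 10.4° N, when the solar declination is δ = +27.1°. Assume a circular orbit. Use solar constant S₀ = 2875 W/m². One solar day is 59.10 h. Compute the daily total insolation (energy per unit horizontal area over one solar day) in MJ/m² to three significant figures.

cos H₀ = −tan(+10.4°) tan(+27.100°) = -0.0939, H₀ = 1.6649 rad.
Bracket: H₀ sin φ sin δ + cos φ cos δ sin H₀ = 1.6649×0.18052×0.45554 + 0.98357×0.89021×0.99558 = 0.136912 + 0.871714 = 1.008626.
Q̄ = (S₀/π) × [bracket] = (2875/π) × 1.008626 = 923.03 W/m².
Daily total = Q̄ × 59.10 h × 3600 s/h = 923.03 × 59.10 × 3600 / 10⁶ = 196.4 MJ/m².

196 MJ/m²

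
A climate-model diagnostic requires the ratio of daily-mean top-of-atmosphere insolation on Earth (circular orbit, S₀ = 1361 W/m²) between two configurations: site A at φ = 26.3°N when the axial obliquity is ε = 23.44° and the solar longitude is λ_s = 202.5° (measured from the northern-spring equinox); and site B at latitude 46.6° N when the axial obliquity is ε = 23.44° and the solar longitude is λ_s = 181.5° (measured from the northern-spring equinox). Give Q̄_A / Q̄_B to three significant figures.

Q̄_A / Q̄_B ≈ 1.16

— Configuration A (φ=+26.3°):
Solar declination: sin δ = sin ε · sin λ_s = sin 23.44° × sin 202.5° = -0.15223, so δ = -8.756°.
cos H₀ = −tan(+26.3°) tan(-8.756°) = 0.0761, H₀ = 1.4946 rad.
Bracket: H₀ sin φ sin δ + cos φ cos δ sin H₀ = 1.4946×0.44307×-0.15223 + 0.89649×0.98835×0.99710 = -0.100809 + 0.883476 = 0.782667.
Q̄ = (S₀/π) × [bracket] = (1361/π) × 0.782667 = 339.07 W/m².
— Configuration B (φ=+46.6°):
Solar declination: sin δ = sin ε · sin λ_s = sin 23.44° × sin 181.5° = -0.01041, so δ = -0.597°.
cos H₀ = −tan(+46.6°) tan(-0.597°) = 0.0110, H₀ = 1.5598 rad.
Bracket: H₀ sin φ sin δ + cos φ cos δ sin H₀ = 1.5598×0.72657×-0.01041 + 0.68709×0.99995×0.99994 = -0.011798 + 0.687014 = 0.675216.
Q̄ = (S₀/π) × [bracket] = (1361/π) × 0.675216 = 292.52 W/m².
Ratio Q̄_A / Q̄_B = 339.07 / 292.52 = 1.159.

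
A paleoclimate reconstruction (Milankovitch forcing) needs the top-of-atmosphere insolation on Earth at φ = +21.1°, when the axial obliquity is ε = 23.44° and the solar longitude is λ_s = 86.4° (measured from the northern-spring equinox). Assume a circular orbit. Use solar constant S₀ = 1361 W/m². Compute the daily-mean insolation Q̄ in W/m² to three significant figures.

Q̄ ≈ 473 W/m²

Solar declination: sin δ = sin ε · sin λ_s = sin 23.44° × sin 86.4° = 0.39700, so δ = +23.391°.
cos H₀ = −tan(+21.1°) tan(+23.391°) = -0.1669, H₀ = 1.7385 rad.
Bracket: H₀ sin φ sin δ + cos φ cos δ sin H₀ = 1.7385×0.36000×0.39700 + 0.93295×0.91782×0.98597 = 0.248466 + 0.844267 = 1.092733.
Q̄ = (S₀/π) × [bracket] = (1361/π) × 1.092733 = 473.4 W/m².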